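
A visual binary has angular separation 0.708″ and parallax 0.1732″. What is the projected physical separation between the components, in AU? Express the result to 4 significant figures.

d = 1/p = 1/0.1732″ = 5.7737 pc.
At distance d (pc), an angle of θ arcsec spans θ·d AU: s = 0.708 × 5.7737 = 4.0878 AU.

4.088 AU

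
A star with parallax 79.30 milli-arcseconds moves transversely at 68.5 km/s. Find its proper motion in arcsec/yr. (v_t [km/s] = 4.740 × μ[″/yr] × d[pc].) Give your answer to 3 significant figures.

d = 1/p = 1/0.07930″ = 12.61 pc.
μ = v_t / (4.74 d) = 68.5 / (4.74 × 12.61) = 68.5 / 59.771 = 1.146 ″/yr.

1.15 arcsec/yr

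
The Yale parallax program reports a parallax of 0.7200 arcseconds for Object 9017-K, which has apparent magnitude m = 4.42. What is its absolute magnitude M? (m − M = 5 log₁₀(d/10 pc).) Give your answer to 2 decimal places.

M = 8.71

d = 1/p = 1/0.7200″ = 1.3889 pc.
m − M = 5 log₁₀(1.3889) − 5 = 0.7134 − 5 = -4.2866.
M = m − (m − M) = 4.42 − (-4.2866) = 8.71.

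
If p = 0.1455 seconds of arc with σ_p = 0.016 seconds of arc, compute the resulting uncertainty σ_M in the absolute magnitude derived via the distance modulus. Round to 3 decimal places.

M = m − 5 log₁₀ d + 5 = m + 5 log₁₀ p + 5, so ∂M/∂p = 5/(p ln 10).
σ_M = (5/ln 10) · (σ_p/p) = 2.1715 × 0.016/0.1455 = 2.1715 × 0.10997 = 0.2388.

σ_M = 0.239 mag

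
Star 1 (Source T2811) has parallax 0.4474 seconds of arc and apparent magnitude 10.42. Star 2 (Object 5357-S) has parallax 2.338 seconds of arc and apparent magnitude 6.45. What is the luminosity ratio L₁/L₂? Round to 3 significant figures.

L₁/L₂ = 0.705

d₁ = 1/p₁ = 1/0.4474″ = 2.2351 pc; d₂ = 1/p₂ = 1/2.338″ = 0.42772 pc.
M₁ = m₁ − 5 log₁₀ d₁ + 5 = 10.42 − 1.7465 + 5 = 13.6735.
M₂ = 6.45 − (-1.8442) + 5 = 13.2942.
L₁/L₂ = 10^(0.4(M₂ − M₁)) = 10^(0.4 × (-0.3793)) = 10^(-0.15172) = 0.70515.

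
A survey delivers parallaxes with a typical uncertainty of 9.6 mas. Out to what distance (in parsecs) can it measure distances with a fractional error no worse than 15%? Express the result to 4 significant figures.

15.63 pc

σ_d/d = σ_p/p, so the condition is σ_p/p ≤ 0.15, i.e. p ≥ σ_p/0.15.
p_min = 9.6/0.15 = 64 mas = 0.064 arcsec.
d_max = 1/p_min = 1/0.064 = 15.625 pc.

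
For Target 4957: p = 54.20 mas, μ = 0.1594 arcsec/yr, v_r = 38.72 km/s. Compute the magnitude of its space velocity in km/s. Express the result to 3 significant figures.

41.2 km/s

d = 1/p = 1/0.05420″ = 18.45 pc.
v_t = 4.740 μ d = 4.740 × 0.1594 × 18.45 = 13.94 km/s.
v = √(v_r² + v_t²) = √(38.72² + 13.94²) = √1693.56 = 41.153 km/s.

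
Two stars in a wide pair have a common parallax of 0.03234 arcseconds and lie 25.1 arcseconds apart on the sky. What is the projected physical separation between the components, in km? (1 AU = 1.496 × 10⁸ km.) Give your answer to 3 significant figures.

d = 1/p = 1/0.03234″ = 30.921 pc.
At distance d (pc), an angle of θ arcsec spans θ·d AU: s = 25.1 × 30.921 = 776.12 AU.
= 776.12 × 1.496 × 10⁸ km = 1.1611 × 10^11 km.

1.16 × 10^11 km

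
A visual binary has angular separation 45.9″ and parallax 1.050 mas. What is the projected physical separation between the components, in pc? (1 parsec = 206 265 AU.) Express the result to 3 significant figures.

d = 1/p = 1/0.001050″ = 952.38 pc.
At distance d (pc), an angle of θ arcsec spans θ·d AU: s = 45.9 × 952.38 = 43714 AU.
= 43714 / 206265 = 0.21193 pc.

0.212 pc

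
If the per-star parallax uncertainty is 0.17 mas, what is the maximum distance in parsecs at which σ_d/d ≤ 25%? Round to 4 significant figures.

1471 pc

σ_d/d = σ_p/p, so the condition is σ_p/p ≤ 0.25, i.e. p ≥ σ_p/0.25.
p_min = 0.17/0.25 = 0.68 mas = 0.00068 arcsec.
d_max = 1/p_min = 1/0.00068 = 1470.6 pc.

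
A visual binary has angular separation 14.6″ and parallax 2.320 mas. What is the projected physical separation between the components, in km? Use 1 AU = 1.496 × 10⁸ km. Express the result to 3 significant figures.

9.41 × 10^11 km

d = 1/p = 1/0.002320″ = 431.03 pc.
At distance d (pc), an angle of θ arcsec spans θ·d AU: s = 14.6 × 431.03 = 6293 AU.
= 6293 × 1.496 × 10⁸ km = 9.4143 × 10^11 km.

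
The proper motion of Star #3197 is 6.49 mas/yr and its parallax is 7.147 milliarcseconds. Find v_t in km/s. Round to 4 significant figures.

d = 1/p = 1/0.007147″ = 139.92 pc.
μ = 6.49 mas/yr = 0.00649 ″/yr.
v_t = 4.74 × μ × d = 4.74 × 0.00649 × 139.92 = 4.3043 km/s.

4.304 km/s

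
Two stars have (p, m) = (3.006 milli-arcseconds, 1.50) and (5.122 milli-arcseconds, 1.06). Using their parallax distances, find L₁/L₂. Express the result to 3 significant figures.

d₁ = 1/p₁ = 1/0.003006″ = 332.67 pc; d₂ = 1/p₂ = 1/0.005122″ = 195.24 pc.
M₁ = m₁ − 5 log₁₀ d₁ + 5 = 1.50 − 12.6101 + 5 = -6.1101.
M₂ = 1.06 − 11.4528 + 5 = -5.3928.
L₁/L₂ = 10^(0.4(M₂ − M₁)) = 10^(0.4 × 0.7173) = 10^0.28692 = 1.9361.

L₁/L₂ = 1.94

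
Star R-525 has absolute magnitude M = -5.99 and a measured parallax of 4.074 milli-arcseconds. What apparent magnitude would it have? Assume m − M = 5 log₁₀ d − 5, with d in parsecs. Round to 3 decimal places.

m = 0.960

d = 1/p = 1/0.004074″ = 245.46 pc.
m − M = 5 log₁₀ d − 5 = 5 log₁₀(245.46) − 5 = 11.9499 − 5 = 6.9499.
m = M + (m − M) = -5.99 + 6.9499 = 0.960.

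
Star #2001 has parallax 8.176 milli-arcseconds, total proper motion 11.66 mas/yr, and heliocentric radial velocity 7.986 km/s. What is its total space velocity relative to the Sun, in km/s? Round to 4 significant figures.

10.46 km/s

d = 1/p = 1/0.008176″ = 122.31 pc.
μ = 11.66 mas/yr = 0.01166 ″/yr.
v_t = 4.740 μ d = 4.740 × 0.01166 × 122.31 = 6.7599 km/s.
v = √(v_r² + v_t²) = √(7.986² + 6.7599²) = √109.472 = 10.463 km/s.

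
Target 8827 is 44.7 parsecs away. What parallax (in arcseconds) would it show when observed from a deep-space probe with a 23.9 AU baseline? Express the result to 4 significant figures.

0.5347 arcsec

p (arcsec) = B (AU) / d (pc).
p = 23.9 / 44.7 = 0.53468 arcsec.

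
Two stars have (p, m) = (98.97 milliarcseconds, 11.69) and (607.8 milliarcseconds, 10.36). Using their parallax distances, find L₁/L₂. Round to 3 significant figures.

d₁ = 1/p₁ = 1/0.09897″ = 10.104 pc; d₂ = 1/p₂ = 1/0.6078″ = 1.6453 pc.
M₁ = m₁ − 5 log₁₀ d₁ + 5 = 11.69 − 5.0225 + 5 = 11.6675.
M₂ = 10.36 − 1.0812 + 5 = 14.2788.
L₁/L₂ = 10^(0.4(M₂ − M₁)) = 10^(0.4 × 2.6113) = 10^1.04452 = 11.079.

L₁/L₂ = 11.1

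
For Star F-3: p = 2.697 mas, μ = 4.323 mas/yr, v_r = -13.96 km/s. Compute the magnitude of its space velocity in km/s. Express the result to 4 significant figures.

d = 1/p = 1/0.002697″ = 370.78 pc.
μ = 4.323 mas/yr = 0.004323 ″/yr.
v_t = 4.740 μ d = 4.740 × 0.004323 × 370.78 = 7.5977 km/s.
v = √(v_r² + v_t²) = √((-13.96)² + 7.5977²) = √252.607 = 15.894 km/s.

15.89 km/s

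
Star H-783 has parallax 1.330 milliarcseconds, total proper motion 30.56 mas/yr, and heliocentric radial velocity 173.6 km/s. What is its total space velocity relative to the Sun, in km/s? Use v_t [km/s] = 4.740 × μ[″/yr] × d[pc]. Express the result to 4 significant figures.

204.9 km/s

d = 1/p = 1/0.001330″ = 751.88 pc.
μ = 30.56 mas/yr = 0.03056 ″/yr.
v_t = 4.740 μ d = 4.740 × 0.03056 × 751.88 = 108.91 km/s.
v = √(v_r² + v_t²) = √(173.6² + 108.91²) = √41998.3 = 204.93 km/s.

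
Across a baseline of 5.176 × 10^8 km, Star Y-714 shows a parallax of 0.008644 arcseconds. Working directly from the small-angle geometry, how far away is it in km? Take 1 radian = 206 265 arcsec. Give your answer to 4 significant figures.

θ = 0.008644″ = 0.008644/206265 = 4.1907 × 10^-8 rad.
d = B/θ = (5.176 × 10^8) / (4.1907 × 10^-8) = 1.2351 × 10^16 km.

1.235 × 10^16 km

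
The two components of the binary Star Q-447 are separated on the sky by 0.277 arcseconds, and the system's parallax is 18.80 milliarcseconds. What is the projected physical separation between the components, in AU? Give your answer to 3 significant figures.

d = 1/p = 1/0.01880″ = 53.191 pc.
At distance d (pc), an angle of θ arcsec spans θ·d AU: s = 0.277 × 53.191 = 14.734 AU.

14.7 AU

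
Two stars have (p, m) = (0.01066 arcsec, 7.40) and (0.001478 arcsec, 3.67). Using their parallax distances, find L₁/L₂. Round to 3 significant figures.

d₁ = 1/p₁ = 1/0.01066″ = 93.809 pc; d₂ = 1/p₂ = 1/0.001478″ = 676.59 pc.
M₁ = m₁ − 5 log₁₀ d₁ + 5 = 7.40 − 9.8612 + 5 = 2.5388.
M₂ = 3.67 − 14.1516 + 5 = -5.4816.
L₁/L₂ = 10^(0.4(M₂ − M₁)) = 10^(0.4 × (-8.0204)) = 10^(-3.20816) = 0.00061921.

L₁/L₂ = 0.000619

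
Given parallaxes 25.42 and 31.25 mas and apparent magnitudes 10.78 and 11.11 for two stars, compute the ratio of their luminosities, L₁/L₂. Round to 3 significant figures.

L₁/L₂ = 2.05

d₁ = 1/p₁ = 1/0.02542″ = 39.339 pc; d₂ = 1/p₂ = 1/0.03125″ = 32 pc.
M₁ = m₁ − 5 log₁₀ d₁ + 5 = 10.78 − 7.9741 + 5 = 7.8059.
M₂ = 11.11 − 7.5257 + 5 = 8.5843.
L₁/L₂ = 10^(0.4(M₂ − M₁)) = 10^(0.4 × 0.7784) = 10^0.31136 = 2.0481.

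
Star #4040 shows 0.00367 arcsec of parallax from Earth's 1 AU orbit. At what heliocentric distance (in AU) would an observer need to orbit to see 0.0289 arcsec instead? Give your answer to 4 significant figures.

7.875 AU

Parallax scales linearly with baseline: p ∝ B, so B = p_target / p_Earth × 1 AU.
B = 0.0289 / 0.00367 = 7.8747 AU.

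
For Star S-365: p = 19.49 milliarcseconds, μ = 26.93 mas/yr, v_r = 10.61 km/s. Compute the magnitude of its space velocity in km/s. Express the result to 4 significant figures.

12.47 km/s

d = 1/p = 1/0.01949″ = 51.308 pc.
μ = 26.93 mas/yr = 0.02693 ″/yr.
v_t = 4.740 μ d = 4.740 × 0.02693 × 51.308 = 6.5494 km/s.
v = √(v_r² + v_t²) = √(10.61² + 6.5494²) = √155.467 = 12.469 km/s.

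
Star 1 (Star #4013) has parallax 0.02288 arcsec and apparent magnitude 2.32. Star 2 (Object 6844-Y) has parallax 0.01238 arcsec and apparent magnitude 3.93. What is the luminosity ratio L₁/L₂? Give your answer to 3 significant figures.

d₁ = 1/p₁ = 1/0.02288″ = 43.706 pc; d₂ = 1/p₂ = 1/0.01238″ = 80.775 pc.
M₁ = m₁ − 5 log₁₀ d₁ + 5 = 2.32 − 8.2027 + 5 = -0.8827.
M₂ = 3.93 − 9.5364 + 5 = -0.6064.
L₁/L₂ = 10^(0.4(M₂ − M₁)) = 10^(0.4 × 0.2763) = 10^0.11052 = 1.2898.

L₁/L₂ = 1.29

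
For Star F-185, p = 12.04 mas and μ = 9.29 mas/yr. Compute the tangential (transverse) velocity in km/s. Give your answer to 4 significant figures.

3.657 km/s

d = 1/p = 1/0.01204″ = 83.056 pc.
μ = 9.29 mas/yr = 0.00929 ″/yr.
v_t = 4.74 × μ × d = 4.74 × 0.00929 × 83.056 = 3.6573 km/s.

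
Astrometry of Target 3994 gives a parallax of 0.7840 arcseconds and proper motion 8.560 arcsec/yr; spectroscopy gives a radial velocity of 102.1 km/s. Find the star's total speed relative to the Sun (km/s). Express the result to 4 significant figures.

d = 1/p = 1/0.7840″ = 1.2755 pc.
v_t = 4.740 μ d = 4.740 × 8.560 × 1.2755 = 51.753 km/s.
v = √(v_r² + v_t²) = √(102.1² + 51.753²) = √13102.8 = 114.47 km/s.

114.5 km/s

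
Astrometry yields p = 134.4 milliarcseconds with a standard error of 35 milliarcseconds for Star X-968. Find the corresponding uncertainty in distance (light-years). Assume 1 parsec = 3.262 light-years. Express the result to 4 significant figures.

6.321 ly

d = 1/p, so σ_d = σ_p / p².
σ_d = 0.0350 / (0.1344)² = 0.0350 / 0.018063 = 1.9377 pc = 1.9377 × 3.262 ly = 6.3208 ly.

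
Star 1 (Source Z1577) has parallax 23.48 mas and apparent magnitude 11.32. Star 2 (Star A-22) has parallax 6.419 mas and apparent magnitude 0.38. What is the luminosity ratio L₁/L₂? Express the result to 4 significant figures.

d₁ = 1/p₁ = 1/0.02348″ = 42.589 pc; d₂ = 1/p₂ = 1/0.006419″ = 155.79 pc.
M₁ = m₁ − 5 log₁₀ d₁ + 5 = 11.32 − 8.1465 + 5 = 8.1735.
M₂ = 0.38 − 10.9627 + 5 = -5.5827.
L₁/L₂ = 10^(0.4(M₂ − M₁)) = 10^(0.4 × (-13.7562)) = 10^(-5.50248) = 0.0000031443.

L₁/L₂ = 3.144 × 10^-6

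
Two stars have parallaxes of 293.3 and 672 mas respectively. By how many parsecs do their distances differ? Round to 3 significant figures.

1.92 pc

d_A = 1/0.2933″ = 3.4095 pc; d_B = 1/0.6720″ = 1.4881 pc.
|d_B − d_A| = |1.4881 − 3.4095| = 1.9214 pc.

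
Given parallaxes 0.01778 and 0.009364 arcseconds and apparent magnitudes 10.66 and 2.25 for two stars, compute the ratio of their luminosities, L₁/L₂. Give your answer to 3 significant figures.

d₁ = 1/p₁ = 1/0.01778″ = 56.243 pc; d₂ = 1/p₂ = 1/0.009364″ = 106.79 pc.
M₁ = m₁ − 5 log₁₀ d₁ + 5 = 10.66 − 8.7503 + 5 = 6.9097.
M₂ = 2.25 − 10.1427 + 5 = -2.8927.
L₁/L₂ = 10^(0.4(M₂ − M₁)) = 10^(0.4 × (-9.8024)) = 10^(-3.92096) = 0.00011996.

L₁/L₂ = 0.000120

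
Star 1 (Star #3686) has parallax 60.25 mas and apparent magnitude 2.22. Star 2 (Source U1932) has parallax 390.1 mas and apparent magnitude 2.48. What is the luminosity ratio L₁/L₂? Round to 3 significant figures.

L₁/L₂ = 53.3

d₁ = 1/p₁ = 1/0.06025″ = 16.598 pc; d₂ = 1/p₂ = 1/0.3901″ = 2.5634 pc.
M₁ = m₁ − 5 log₁₀ d₁ + 5 = 2.22 − 6.1003 + 5 = 1.1197.
M₂ = 2.48 − 2.0441 + 5 = 5.4359.
L₁/L₂ = 10^(0.4(M₂ − M₁)) = 10^(0.4 × 4.3162) = 10^1.72648 = 53.27.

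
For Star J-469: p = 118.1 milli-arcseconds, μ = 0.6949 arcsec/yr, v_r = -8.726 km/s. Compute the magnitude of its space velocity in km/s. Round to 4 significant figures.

d = 1/p = 1/0.1181″ = 8.4674 pc.
v_t = 4.740 μ d = 4.740 × 0.6949 × 8.4674 = 27.89 km/s.
v = √(v_r² + v_t²) = √((-8.726)² + 27.89²) = √853.995 = 29.223 km/s.

29.22 km/s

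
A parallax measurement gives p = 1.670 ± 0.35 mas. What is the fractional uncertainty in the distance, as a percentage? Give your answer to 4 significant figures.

For d = 1/p, |σ_d/d| = |σ_p/p|.
σ_p/p = 0.35 / 1.670 = 0.20958 = 20.958%.

20.96%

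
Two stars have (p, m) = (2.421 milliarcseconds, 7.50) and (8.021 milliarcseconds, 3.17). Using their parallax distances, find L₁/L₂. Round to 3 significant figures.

d₁ = 1/p₁ = 1/0.002421″ = 413.05 pc; d₂ = 1/p₂ = 1/0.008021″ = 124.67 pc.
M₁ = m₁ − 5 log₁₀ d₁ + 5 = 7.50 − 13.0800 + 5 = -0.5800.
M₂ = 3.17 − 10.4788 + 5 = -2.3088.
L₁/L₂ = 10^(0.4(M₂ − M₁)) = 10^(0.4 × (-1.7288)) = 10^(-0.69152) = 0.20346.

L₁/L₂ = 0.203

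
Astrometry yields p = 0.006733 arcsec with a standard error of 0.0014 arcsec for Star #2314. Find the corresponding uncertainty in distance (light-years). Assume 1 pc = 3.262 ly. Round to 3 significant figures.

101 ly

d = 1/p, so σ_d = σ_p / p².
σ_d = 0.00140 / (0.006733)² = 0.00140 / 0.000045333 = 30.883 pc = 30.883 × 3.262 ly = 100.74 ly.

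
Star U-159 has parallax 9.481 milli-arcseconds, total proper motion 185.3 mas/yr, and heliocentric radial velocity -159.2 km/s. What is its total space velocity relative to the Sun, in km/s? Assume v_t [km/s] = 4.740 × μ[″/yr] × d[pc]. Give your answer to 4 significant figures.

184.2 km/s

d = 1/p = 1/0.009481″ = 105.47 pc.
μ = 185.3 mas/yr = 0.1853 ″/yr.
v_t = 4.740 μ d = 4.740 × 0.1853 × 105.47 = 92.637 km/s.
v = √(v_r² + v_t²) = √((-159.2)² + 92.637²) = √33926.3 = 184.19 km/s.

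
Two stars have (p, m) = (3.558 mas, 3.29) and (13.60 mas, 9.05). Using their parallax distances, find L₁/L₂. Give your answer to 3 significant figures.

d₁ = 1/p₁ = 1/0.003558″ = 281.06 pc; d₂ = 1/p₂ = 1/0.01360″ = 73.529 pc.
M₁ = m₁ − 5 log₁₀ d₁ + 5 = 3.29 − 12.2440 + 5 = -3.9540.
M₂ = 9.05 − 9.3323 + 5 = 4.7177.
L₁/L₂ = 10^(0.4(M₂ − M₁)) = 10^(0.4 × 8.6717) = 10^3.46868 = 2942.3.

L₁/L₂ = 2940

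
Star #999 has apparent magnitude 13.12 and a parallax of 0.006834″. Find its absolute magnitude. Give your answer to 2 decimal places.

M = 7.29

d = 1/p = 1/0.006834″ = 146.33 pc.
m − M = 5 log₁₀(146.33) − 5 = 10.8267 − 5 = 5.8267.
M = m − (m − M) = 13.12 − 5.8267 = 7.29.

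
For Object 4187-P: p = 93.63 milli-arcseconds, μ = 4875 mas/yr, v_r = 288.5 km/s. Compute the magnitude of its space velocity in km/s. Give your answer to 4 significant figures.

d = 1/p = 1/0.09363″ = 10.68 pc.
μ = 4875 mas/yr = 4.875 ″/yr.
v_t = 4.740 μ d = 4.740 × 4.875 × 10.68 = 246.79 km/s.
v = √(v_r² + v_t²) = √(288.5² + 246.79²) = √144138 = 379.66 km/s.

379.7 km/s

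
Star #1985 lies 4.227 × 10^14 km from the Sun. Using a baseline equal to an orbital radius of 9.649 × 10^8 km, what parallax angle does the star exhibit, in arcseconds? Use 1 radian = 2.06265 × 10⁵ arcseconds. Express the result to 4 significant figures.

θ ≈ B/d = (9.649 × 10^8) / (4.227 × 10^14) = 2.2827 × 10^-6 rad.
In arcseconds: 2.2827 × 10^-6 × 206265 = 0.47084″.

0.4708 arcsec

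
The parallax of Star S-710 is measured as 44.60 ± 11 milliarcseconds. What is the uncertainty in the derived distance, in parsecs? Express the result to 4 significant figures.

d = 1/p, so σ_d = σ_p / p².
σ_d = 0.0110 / (0.04460)² = 0.0110 / 0.0019892 = 5.5299 pc.

5.530 pc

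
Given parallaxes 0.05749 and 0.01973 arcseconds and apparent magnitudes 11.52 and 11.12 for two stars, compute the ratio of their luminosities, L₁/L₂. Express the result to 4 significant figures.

d₁ = 1/p₁ = 1/0.05749″ = 17.394 pc; d₂ = 1/p₂ = 1/0.01973″ = 50.684 pc.
M₁ = m₁ − 5 log₁₀ d₁ + 5 = 11.52 − 6.2020 + 5 = 10.3180.
M₂ = 11.12 − 8.5244 + 5 = 7.5956.
L₁/L₂ = 10^(0.4(M₂ − M₁)) = 10^(0.4 × (-2.7224)) = 10^(-1.08896) = 0.081478.

L₁/L₂ = 0.08148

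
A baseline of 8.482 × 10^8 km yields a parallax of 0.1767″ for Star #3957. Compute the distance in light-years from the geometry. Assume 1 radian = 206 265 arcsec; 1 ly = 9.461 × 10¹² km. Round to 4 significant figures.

104.7 ly

θ = 0.1767″ = 0.1767/206265 = 8.5666 × 10^-7 rad.
d = B/θ = (8.482 × 10^8) / (8.5666 × 10^-7) = 9.9012 × 10^14 km = (9.9012 × 10^14) / (9.461 × 10^12) ly = 104.65 ly.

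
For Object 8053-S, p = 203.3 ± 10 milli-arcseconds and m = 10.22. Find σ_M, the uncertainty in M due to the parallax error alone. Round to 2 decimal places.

σ_M = 0.11 mag

M = m − 5 log₁₀ d + 5 = m + 5 log₁₀ p + 5, so ∂M/∂p = 5/(p ln 10).
σ_M = (5/ln 10) · (σ_p/p) = 2.1715 × 10/203.3 = 2.1715 × 0.049188 = 0.10681.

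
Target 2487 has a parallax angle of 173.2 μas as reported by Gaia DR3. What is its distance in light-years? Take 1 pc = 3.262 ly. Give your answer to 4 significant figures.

18830 light years

p = 173.2 μas = 0.0001732 arcsec.
d = 1/p = 1/0.0001732 = 5773.7 pc.
In light-years: 5773.7 × 3.262 = 18834 ly.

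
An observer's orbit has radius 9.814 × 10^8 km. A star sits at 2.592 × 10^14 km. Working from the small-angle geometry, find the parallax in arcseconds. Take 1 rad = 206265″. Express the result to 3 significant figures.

0.781 arcsec

θ ≈ B/d = (9.814 × 10^8) / (2.592 × 10^14) = 3.7863 × 10^-6 rad.
In arcseconds: 3.7863 × 10^-6 × 206265 = 0.78098″.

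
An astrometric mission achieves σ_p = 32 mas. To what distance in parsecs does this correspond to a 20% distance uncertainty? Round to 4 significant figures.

6.250 pc

σ_d/d = σ_p/p, so the condition is σ_p/p ≤ 0.20, i.e. p ≥ σ_p/0.20.
p_min = 32/0.20 = 160 mas = 0.16 arcsec.
d_max = 1/p_min = 1/0.16 = 6.25 pc.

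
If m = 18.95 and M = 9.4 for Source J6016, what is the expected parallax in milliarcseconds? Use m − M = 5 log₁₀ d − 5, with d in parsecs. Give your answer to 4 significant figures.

1.230 mas

m − M = 18.95 − 9.4 = 9.55.
d = 10^((m−M)/5 + 1) = 10^2.910 = 812.83 pc.
p = 1/d = 1/812.83 = 0.0012303 arcsec = 1.2303 mas.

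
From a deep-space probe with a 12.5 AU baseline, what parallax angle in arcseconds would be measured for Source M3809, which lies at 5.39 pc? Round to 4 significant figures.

2.319 arcsec

p (arcsec) = B (AU) / d (pc).
p = 12.5 / 5.39 = 2.3191 arcsec.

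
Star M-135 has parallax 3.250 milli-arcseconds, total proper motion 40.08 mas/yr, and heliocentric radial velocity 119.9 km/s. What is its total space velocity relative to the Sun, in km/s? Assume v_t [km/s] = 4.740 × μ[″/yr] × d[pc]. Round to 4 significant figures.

d = 1/p = 1/0.003250″ = 307.69 pc.
μ = 40.08 mas/yr = 0.04008 ″/yr.
v_t = 4.740 μ d = 4.740 × 0.04008 × 307.69 = 58.455 km/s.
v = √(v_r² + v_t²) = √(119.9² + 58.455²) = √17793 = 133.39 km/s.

133.4 km/s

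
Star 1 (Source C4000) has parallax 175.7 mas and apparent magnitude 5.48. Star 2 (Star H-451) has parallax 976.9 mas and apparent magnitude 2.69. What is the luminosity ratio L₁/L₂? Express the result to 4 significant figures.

d₁ = 1/p₁ = 1/0.1757″ = 5.6915 pc; d₂ = 1/p₂ = 1/0.9769″ = 1.0236 pc.
M₁ = m₁ − 5 log₁₀ d₁ + 5 = 5.48 − 3.7761 + 5 = 6.7039.
M₂ = 2.69 − 0.0507 + 5 = 7.6393.
L₁/L₂ = 10^(0.4(M₂ − M₁)) = 10^(0.4 × 0.9354) = 10^0.37416 = 2.3668.

L₁/L₂ = 2.367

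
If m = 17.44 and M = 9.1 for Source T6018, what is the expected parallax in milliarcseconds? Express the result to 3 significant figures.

m − M = 17.44 − 9.1 = 8.34.
d = 10^((m−M)/5 + 1) = 10^2.668 = 465.59 pc.
p = 1/d = 1/465.59 = 0.0021478 arcsec = 2.1478 mas.

2.15 mas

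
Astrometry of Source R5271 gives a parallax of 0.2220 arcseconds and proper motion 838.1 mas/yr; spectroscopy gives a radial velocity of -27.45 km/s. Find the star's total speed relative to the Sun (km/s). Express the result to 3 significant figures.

32.8 km/s

d = 1/p = 1/0.2220″ = 4.5045 pc.
μ = 838.1 mas/yr = 0.8381 ″/yr.
v_t = 4.740 μ d = 4.740 × 0.8381 × 4.5045 = 17.895 km/s.
v = √(v_r² + v_t²) = √((-27.45)² + 17.895²) = √1073.73 = 32.768 km/s.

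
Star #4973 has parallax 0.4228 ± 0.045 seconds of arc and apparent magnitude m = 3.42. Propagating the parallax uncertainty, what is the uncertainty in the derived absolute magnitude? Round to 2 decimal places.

σ_M = 0.23 mag

M = m − 5 log₁₀ d + 5 = m + 5 log₁₀ p + 5, so ∂M/∂p = 5/(p ln 10).
σ_M = (5/ln 10) · (σ_p/p) = 2.1715 × 0.045/0.4228 = 2.1715 × 0.10643 = 0.23111.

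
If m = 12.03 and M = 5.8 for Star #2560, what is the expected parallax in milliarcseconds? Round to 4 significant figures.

m − M = 12.03 − 5.8 = 6.23.
d = 10^((m−M)/5 + 1) = 10^2.246 = 176.2 pc.
p = 1/d = 1/176.2 = 0.0056754 arcsec = 5.6754 mas.

5.675 mas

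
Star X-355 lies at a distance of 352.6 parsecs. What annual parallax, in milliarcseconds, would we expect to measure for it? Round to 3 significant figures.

2.84 mas

p = 1/d = 1/352.6 = 0.0028361 arcsec.
= 0.0028361 × 1000 = 2.8361 mas.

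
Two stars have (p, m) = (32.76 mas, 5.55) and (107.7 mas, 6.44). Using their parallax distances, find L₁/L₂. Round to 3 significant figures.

d₁ = 1/p₁ = 1/0.03276″ = 30.525 pc; d₂ = 1/p₂ = 1/0.1077″ = 9.2851 pc.
M₁ = m₁ − 5 log₁₀ d₁ + 5 = 5.55 − 7.4233 + 5 = 3.1267.
M₂ = 6.44 − 4.8389 + 5 = 6.6011.
L₁/L₂ = 10^(0.4(M₂ − M₁)) = 10^(0.4 × 3.4744) = 10^1.38976 = 24.534.

L₁/L₂ = 24.5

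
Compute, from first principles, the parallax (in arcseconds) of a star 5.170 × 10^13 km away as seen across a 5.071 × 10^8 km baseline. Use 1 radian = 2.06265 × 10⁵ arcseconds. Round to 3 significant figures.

θ ≈ B/d = (5.071 × 10^8) / (5.170 × 10^13) = 9.8085 × 10^-6 rad.
In arcseconds: 9.8085 × 10^-6 × 206265 = 2.0232″.

2.02 arcsec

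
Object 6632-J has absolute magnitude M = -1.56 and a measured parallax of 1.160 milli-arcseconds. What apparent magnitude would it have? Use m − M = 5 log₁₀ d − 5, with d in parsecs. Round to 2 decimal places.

d = 1/p = 1/0.001160″ = 862.07 pc.
m − M = 5 log₁₀ d − 5 = 5 log₁₀(862.07) − 5 = 14.6777 − 5 = 9.6777.
m = M + (m − M) = -1.56 + 9.6777 = 8.12.

m = 8.12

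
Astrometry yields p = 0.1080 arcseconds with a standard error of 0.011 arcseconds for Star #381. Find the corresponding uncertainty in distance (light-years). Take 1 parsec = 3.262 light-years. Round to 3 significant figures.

d = 1/p, so σ_d = σ_p / p².
σ_d = 0.0110 / (0.1080)² = 0.0110 / 0.011664 = 0.94307 pc = 0.94307 × 3.262 ly = 3.0763 ly.

3.08 ly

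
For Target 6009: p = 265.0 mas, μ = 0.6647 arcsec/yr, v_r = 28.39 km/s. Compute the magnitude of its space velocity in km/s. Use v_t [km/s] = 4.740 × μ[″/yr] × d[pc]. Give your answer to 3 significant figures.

d = 1/p = 1/0.2650″ = 3.7736 pc.
v_t = 4.740 μ d = 4.740 × 0.6647 × 3.7736 = 11.889 km/s.
v = √(v_r² + v_t²) = √(28.39² + 11.889²) = √947.34 = 30.779 km/s.

30.8 km/s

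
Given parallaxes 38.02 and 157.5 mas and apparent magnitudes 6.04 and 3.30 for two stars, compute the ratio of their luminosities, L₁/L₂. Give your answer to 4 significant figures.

L₁/L₂ = 1.376

d₁ = 1/p₁ = 1/0.03802″ = 26.302 pc; d₂ = 1/p₂ = 1/0.1575″ = 6.3492 pc.
M₁ = m₁ − 5 log₁₀ d₁ + 5 = 6.04 − 7.0999 + 5 = 3.9401.
M₂ = 3.30 − 4.0136 + 5 = 4.2864.
L₁/L₂ = 10^(0.4(M₂ − M₁)) = 10^(0.4 × 0.3463) = 10^0.13852 = 1.3757.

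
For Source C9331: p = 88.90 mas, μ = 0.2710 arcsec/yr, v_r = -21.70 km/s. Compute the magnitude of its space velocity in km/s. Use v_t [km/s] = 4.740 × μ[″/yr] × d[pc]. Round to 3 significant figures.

26.1 km/s

d = 1/p = 1/0.08890″ = 11.249 pc.
v_t = 4.740 μ d = 4.740 × 0.2710 × 11.249 = 14.45 km/s.
v = √(v_r² + v_t²) = √((-21.70)² + 14.45²) = √679.693 = 26.071 km/s.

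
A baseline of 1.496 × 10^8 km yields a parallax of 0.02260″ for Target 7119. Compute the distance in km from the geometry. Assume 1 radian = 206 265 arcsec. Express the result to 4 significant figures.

1.365 × 10^15 km

θ = 0.02260″ = 0.02260/206265 = 1.0957 × 10^-7 rad.
d = B/θ = (1.496 × 10^8) / (1.0957 × 10^-7) = 1.3653 × 10^15 km.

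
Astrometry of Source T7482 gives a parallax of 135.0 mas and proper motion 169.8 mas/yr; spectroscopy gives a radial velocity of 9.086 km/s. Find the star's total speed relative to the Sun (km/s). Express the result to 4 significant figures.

d = 1/p = 1/0.1350″ = 7.4074 pc.
μ = 169.8 mas/yr = 0.1698 ″/yr.
v_t = 4.740 μ d = 4.740 × 0.1698 × 7.4074 = 5.9619 km/s.
v = √(v_r² + v_t²) = √(9.086² + 5.9619²) = √118.1 = 10.867 km/s.

10.87 km/s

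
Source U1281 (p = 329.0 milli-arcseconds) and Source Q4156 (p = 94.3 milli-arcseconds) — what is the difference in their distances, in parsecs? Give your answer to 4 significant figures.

d_A = 1/0.3290″ = 3.0395 pc; d_B = 1/0.09430″ = 10.604 pc.
|d_B − d_A| = |10.604 − 3.0395| = 7.5645 pc.

7.565 pc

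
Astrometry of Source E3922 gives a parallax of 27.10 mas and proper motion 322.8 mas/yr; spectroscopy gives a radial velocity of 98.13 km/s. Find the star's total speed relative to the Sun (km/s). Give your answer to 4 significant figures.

d = 1/p = 1/0.02710″ = 36.9 pc.
μ = 322.8 mas/yr = 0.3228 ″/yr.
v_t = 4.740 μ d = 4.740 × 0.3228 × 36.9 = 56.46 km/s.
v = √(v_r² + v_t²) = √(98.13² + 56.46²) = √12817.2 = 113.21 km/s.

113.2 km/s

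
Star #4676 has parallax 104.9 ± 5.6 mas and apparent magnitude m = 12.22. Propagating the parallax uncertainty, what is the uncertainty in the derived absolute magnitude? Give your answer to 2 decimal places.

M = m − 5 log₁₀ d + 5 = m + 5 log₁₀ p + 5, so ∂M/∂p = 5/(p ln 10).
σ_M = (5/ln 10) · (σ_p/p) = 2.1715 × 5.6/104.9 = 2.1715 × 0.053384 = 0.11592.

σ_M = 0.12 mag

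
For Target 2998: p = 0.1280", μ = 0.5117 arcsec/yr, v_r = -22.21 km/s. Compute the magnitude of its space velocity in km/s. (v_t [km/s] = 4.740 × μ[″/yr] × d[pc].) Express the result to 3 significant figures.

d = 1/p = 1/0.1280″ = 7.8125 pc.
v_t = 4.740 μ d = 4.740 × 0.5117 × 7.8125 = 18.949 km/s.
v = √(v_r² + v_t²) = √((-22.21)² + 18.949²) = √852.349 = 29.195 km/s.

29.2 km/s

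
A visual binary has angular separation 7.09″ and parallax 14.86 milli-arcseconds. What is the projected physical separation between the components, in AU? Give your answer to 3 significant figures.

d = 1/p = 1/0.01486″ = 67.295 pc.
At distance d (pc), an angle of θ arcsec spans θ·d AU: s = 7.09 × 67.295 = 477.12 AU.

477 AU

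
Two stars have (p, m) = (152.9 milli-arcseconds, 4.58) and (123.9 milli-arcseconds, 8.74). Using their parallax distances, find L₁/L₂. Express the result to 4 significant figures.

L₁/L₂ = 30.29

d₁ = 1/p₁ = 1/0.1529″ = 6.5402 pc; d₂ = 1/p₂ = 1/0.1239″ = 8.071 pc.
M₁ = m₁ − 5 log₁₀ d₁ + 5 = 4.58 − 4.0780 + 5 = 5.5020.
M₂ = 8.74 − 4.5346 + 5 = 9.2054.
L₁/L₂ = 10^(0.4(M₂ − M₁)) = 10^(0.4 × 3.7034) = 10^1.48136 = 30.294.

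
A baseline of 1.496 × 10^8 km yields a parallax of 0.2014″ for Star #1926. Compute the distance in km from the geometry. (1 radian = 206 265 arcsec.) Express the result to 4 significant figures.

1.532 × 10^14 km

θ = 0.2014″ = 0.2014/206265 = 9.7641 × 10^-7 rad.
d = B/θ = (1.496 × 10^8) / (9.7641 × 10^-7) = 1.5321 × 10^14 km.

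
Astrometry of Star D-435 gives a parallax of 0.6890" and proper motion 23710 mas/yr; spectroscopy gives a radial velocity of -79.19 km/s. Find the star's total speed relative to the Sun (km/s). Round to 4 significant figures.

181.3 km/s

d = 1/p = 1/0.6890″ = 1.4514 pc.
μ = 23710 mas/yr = 23.71 ″/yr.
v_t = 4.740 μ d = 4.740 × 23.71 × 1.4514 = 163.12 km/s.
v = √(v_r² + v_t²) = √((-79.19)² + 163.12²) = √32879.2 = 181.33 km/s.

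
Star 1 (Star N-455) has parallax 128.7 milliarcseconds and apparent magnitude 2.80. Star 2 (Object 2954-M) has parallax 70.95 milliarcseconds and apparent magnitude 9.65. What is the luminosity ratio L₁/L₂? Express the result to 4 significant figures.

d₁ = 1/p₁ = 1/0.1287″ = 7.77 pc; d₂ = 1/p₂ = 1/0.07095″ = 14.094 pc.
M₁ = m₁ − 5 log₁₀ d₁ + 5 = 2.80 − 4.4521 + 5 = 3.3479.
M₂ = 9.65 − 5.7452 + 5 = 8.9048.
L₁/L₂ = 10^(0.4(M₂ − M₁)) = 10^(0.4 × 5.5569) = 10^2.22276 = 167.02.

L₁/L₂ = 167.0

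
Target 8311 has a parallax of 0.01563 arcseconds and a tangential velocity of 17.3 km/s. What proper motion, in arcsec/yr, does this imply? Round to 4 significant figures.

0.05705 arcsec/yr

d = 1/p = 1/0.01563″ = 63.98 pc.
μ = v_t / (4.74 d) = 17.3 / (4.74 × 63.98) = 17.3 / 303.27 = 0.057045 ″/yr.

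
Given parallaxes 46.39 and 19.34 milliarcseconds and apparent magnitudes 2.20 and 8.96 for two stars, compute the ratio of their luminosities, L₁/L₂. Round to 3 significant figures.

d₁ = 1/p₁ = 1/0.04639″ = 21.556 pc; d₂ = 1/p₂ = 1/0.01934″ = 51.706 pc.
M₁ = m₁ − 5 log₁₀ d₁ + 5 = 2.20 − 6.6678 + 5 = 0.5322.
M₂ = 8.96 − 8.5677 + 5 = 5.3923.
L₁/L₂ = 10^(0.4(M₂ − M₁)) = 10^(0.4 × 4.8601) = 10^1.94404 = 87.91.

L₁/L₂ = 87.9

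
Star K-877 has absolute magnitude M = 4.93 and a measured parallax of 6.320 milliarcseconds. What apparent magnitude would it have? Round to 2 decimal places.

m = 10.93

d = 1/p = 1/0.006320″ = 158.23 pc.
m − M = 5 log₁₀ d − 5 = 5 log₁₀(158.23) − 5 = 10.9964 − 5 = 5.9964.
m = M + (m − M) = 4.93 + 5.9964 = 10.93.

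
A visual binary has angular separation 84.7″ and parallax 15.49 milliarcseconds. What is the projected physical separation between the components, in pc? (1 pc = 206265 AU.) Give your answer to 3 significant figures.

d = 1/p = 1/0.01549″ = 64.558 pc.
At distance d (pc), an angle of θ arcsec spans θ·d AU: s = 84.7 × 64.558 = 5468.1 AU.
= 5468.1 / 206265 = 0.026510 pc.

0.0265 pc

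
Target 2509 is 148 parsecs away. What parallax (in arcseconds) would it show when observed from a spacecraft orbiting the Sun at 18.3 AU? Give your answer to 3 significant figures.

0.124 arcsec

p (arcsec) = B (AU) / d (pc).
p = 18.3 / 148 = 0.12365 arcsec.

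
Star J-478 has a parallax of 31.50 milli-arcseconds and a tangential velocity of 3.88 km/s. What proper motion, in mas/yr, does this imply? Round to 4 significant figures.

25.78 mas/yr

d = 1/p = 1/0.03150″ = 31.746 pc.
μ = v_t / (4.74 d) = 3.88 / (4.74 × 31.746) = 3.88 / 150.48 = 0.025784 ″/yr = 25.784 mas/yr.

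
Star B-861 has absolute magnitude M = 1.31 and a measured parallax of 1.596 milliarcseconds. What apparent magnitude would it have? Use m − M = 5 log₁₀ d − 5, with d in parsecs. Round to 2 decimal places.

d = 1/p = 1/0.001596″ = 626.57 pc.
m − M = 5 log₁₀ d − 5 = 5 log₁₀(626.57) − 5 = 13.9848 − 5 = 8.9848.
m = M + (m − M) = 1.31 + 8.9848 = 10.29.

m = 10.29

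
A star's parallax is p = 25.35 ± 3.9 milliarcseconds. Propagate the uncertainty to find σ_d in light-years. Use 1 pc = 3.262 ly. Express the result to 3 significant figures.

d = 1/p, so σ_d = σ_p / p².
σ_d = 0.00390 / (0.02535)² = 0.00390 / 0.00064262 = 6.0689 pc = 6.0689 × 3.262 ly = 19.797 ly.

19.8 ly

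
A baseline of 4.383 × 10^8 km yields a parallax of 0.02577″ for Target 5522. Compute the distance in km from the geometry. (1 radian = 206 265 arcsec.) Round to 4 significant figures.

3.508 × 10^15 km

θ = 0.02577″ = 0.02577/206265 = 1.2494 × 10^-7 rad.
d = B/θ = (4.383 × 10^8) / (1.2494 × 10^-7) = 3.5081 × 10^15 km.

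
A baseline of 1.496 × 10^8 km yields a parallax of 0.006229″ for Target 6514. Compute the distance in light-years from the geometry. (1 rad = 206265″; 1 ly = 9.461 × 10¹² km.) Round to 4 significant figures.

θ = 0.006229″ = 0.006229/206265 = 3.0199 × 10^-8 rad.
d = B/θ = (1.496 × 10^8) / (3.0199 × 10^-8) = 4.9538 × 10^15 km = (4.9538 × 10^15) / (9.461 × 10^12) ly = 523.6 ly.

523.6 ly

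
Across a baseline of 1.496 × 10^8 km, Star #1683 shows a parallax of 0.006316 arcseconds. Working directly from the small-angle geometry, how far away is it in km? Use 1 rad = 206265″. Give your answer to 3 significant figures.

θ = 0.006316″ = 0.006316/206265 = 3.0621 × 10^-8 rad.
d = B/θ = (1.496 × 10^8) / (3.0621 × 10^-8) = 4.8855 × 10^15 km.

4.89 × 10^15 km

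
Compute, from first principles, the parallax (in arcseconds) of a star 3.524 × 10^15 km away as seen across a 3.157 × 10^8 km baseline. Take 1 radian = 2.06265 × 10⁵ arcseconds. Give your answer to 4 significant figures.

0.01848 arcsec

θ ≈ B/d = (3.157 × 10^8) / (3.524 × 10^15) = 8.9586 × 10^-8 rad.
In arcseconds: 8.9586 × 10^-8 × 206265 = 0.018478″.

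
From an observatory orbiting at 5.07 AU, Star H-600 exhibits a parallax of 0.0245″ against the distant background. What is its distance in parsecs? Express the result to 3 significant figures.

With baseline B (in AU) and parallax p (in arcsec), d = B/p parsecs.
d = 5.07 / 0.0245 = 206.94 pc.

207 pc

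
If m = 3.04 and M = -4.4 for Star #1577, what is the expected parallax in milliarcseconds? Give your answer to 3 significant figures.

3.25 mas

m − M = 3.04 − (-4.4) = 7.44.
d = 10^((m−M)/5 + 1) = 10^2.488 = 307.61 pc.
p = 1/d = 1/307.61 = 0.0032509 arcsec = 3.2509 mas.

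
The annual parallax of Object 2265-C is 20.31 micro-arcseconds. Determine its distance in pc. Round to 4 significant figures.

p = 20.31 micro-arcseconds = 0.00002031 arcsec.
d = 1/p = 1/0.00002031 = 49237 pc.

49240 pc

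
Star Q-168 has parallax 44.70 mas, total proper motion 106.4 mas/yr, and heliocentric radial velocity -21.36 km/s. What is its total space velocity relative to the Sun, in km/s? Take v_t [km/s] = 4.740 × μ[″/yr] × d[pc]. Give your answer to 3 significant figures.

d = 1/p = 1/0.04470″ = 22.371 pc.
μ = 106.4 mas/yr = 0.1064 ″/yr.
v_t = 4.740 μ d = 4.740 × 0.1064 × 22.371 = 11.283 km/s.
v = √(v_r² + v_t²) = √((-21.36)² + 11.283²) = √583.556 = 24.157 km/s.

24.2 km/s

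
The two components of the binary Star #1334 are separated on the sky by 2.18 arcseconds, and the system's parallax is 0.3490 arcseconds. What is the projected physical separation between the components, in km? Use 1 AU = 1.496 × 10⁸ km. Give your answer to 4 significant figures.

d = 1/p = 1/0.3490″ = 2.8653 pc.
At distance d (pc), an angle of θ arcsec spans θ·d AU: s = 2.18 × 2.8653 = 6.2464 AU.
= 6.2464 × 1.496 × 10⁸ km = 9.3446 × 10^8 km.

9.345 × 10^8 km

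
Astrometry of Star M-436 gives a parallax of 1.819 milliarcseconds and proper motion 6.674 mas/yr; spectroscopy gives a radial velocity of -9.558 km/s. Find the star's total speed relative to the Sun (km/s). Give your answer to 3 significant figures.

19.8 km/s

d = 1/p = 1/0.001819″ = 549.75 pc.
μ = 6.674 mas/yr = 0.006674 ″/yr.
v_t = 4.740 μ d = 4.740 × 0.006674 × 549.75 = 17.391 km/s.
v = √(v_r² + v_t²) = √((-9.558)² + 17.391²) = √393.802 = 19.844 km/s.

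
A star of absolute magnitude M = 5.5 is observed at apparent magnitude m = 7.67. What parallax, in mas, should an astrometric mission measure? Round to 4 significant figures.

m − M = 7.67 − 5.5 = 2.17.
d = 10^((m−M)/5 + 1) = 10^1.434 = 27.164 pc.
p = 1/d = 1/27.164 = 0.036813 arcsec = 36.813 mas.

36.81 mas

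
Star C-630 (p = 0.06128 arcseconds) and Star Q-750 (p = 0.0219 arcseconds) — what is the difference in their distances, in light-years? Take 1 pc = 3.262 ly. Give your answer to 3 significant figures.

95.7 ly

d_A = 1/0.06128″ = 16.319 pc; d_B = 1/0.02190″ = 45.662 pc.
|d_B − d_A| = |45.662 − 16.319| = 29.343 pc = 29.343 × 3.262 ly = 95.717 ly.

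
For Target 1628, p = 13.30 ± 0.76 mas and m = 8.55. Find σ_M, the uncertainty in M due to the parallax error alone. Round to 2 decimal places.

M = m − 5 log₁₀ d + 5 = m + 5 log₁₀ p + 5, so ∂M/∂p = 5/(p ln 10).
σ_M = (5/ln 10) · (σ_p/p) = 2.1715 × 0.76/13.30 = 2.1715 × 0.057143 = 0.12409.

σ_M = 0.12 mag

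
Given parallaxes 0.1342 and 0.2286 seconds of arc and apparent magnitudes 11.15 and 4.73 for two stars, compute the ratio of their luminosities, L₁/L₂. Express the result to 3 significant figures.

d₁ = 1/p₁ = 1/0.1342″ = 7.4516 pc; d₂ = 1/p₂ = 1/0.2286″ = 4.3745 pc.
M₁ = m₁ − 5 log₁₀ d₁ + 5 = 11.15 − 4.3612 + 5 = 11.7888.
M₂ = 4.73 − 3.2046 + 5 = 6.5254.
L₁/L₂ = 10^(0.4(M₂ − M₁)) = 10^(0.4 × (-5.2634)) = 10^(-2.10536) = 0.0078458.

L₁/L₂ = 0.00785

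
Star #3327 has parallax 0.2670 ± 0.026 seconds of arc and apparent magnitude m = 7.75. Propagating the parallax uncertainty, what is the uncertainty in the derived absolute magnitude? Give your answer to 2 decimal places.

M = m − 5 log₁₀ d + 5 = m + 5 log₁₀ p + 5, so ∂M/∂p = 5/(p ln 10).
σ_M = (5/ln 10) · (σ_p/p) = 2.1715 × 0.026/0.2670 = 2.1715 × 0.097378 = 0.21146.

σ_M = 0.21 mag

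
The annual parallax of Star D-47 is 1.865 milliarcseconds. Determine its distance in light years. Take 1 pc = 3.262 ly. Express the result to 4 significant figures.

1749 light years

p = 1.865 milliarcseconds = 0.001865 arcsec.
d = 1/p = 1/0.001865 = 536.19 pc.
In light-years: 536.19 × 3.262 = 1749.1 ly.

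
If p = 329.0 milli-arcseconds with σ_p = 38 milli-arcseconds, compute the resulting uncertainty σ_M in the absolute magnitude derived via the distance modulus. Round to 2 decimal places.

M = m − 5 log₁₀ d + 5 = m + 5 log₁₀ p + 5, so ∂M/∂p = 5/(p ln 10).
σ_M = (5/ln 10) · (σ_p/p) = 2.1715 × 38/329.0 = 2.1715 × 0.1155 = 0.25081.

σ_M = 0.25 mag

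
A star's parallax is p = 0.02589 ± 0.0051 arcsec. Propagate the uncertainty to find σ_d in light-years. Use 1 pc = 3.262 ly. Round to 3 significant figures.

d = 1/p, so σ_d = σ_p / p².
σ_d = 0.00510 / (0.02589)² = 0.00510 / 0.00067029 = 7.6086 pc = 7.6086 × 3.262 ly = 24.819 ly.

24.8 ly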